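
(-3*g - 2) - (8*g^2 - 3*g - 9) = 7 - 8*g^2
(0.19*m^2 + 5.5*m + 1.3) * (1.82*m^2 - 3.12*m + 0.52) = 0.3458*m^4 + 9.4172*m^3 - 14.6952*m^2 - 1.196*m + 0.676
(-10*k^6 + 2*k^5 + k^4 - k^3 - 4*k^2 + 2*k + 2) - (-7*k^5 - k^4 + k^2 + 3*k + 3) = -10*k^6 + 9*k^5 + 2*k^4 - k^3 - 5*k^2 - k - 1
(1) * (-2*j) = -2*j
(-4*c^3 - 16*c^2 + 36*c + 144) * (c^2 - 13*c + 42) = -4*c^5 + 36*c^4 + 76*c^3 - 996*c^2 - 360*c + 6048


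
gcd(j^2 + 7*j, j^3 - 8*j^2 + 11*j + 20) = 1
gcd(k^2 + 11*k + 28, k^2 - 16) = k + 4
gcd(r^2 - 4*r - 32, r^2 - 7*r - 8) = r - 8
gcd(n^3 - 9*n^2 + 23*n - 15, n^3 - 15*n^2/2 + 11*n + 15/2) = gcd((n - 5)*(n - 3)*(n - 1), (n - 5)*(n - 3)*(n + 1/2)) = n^2 - 8*n + 15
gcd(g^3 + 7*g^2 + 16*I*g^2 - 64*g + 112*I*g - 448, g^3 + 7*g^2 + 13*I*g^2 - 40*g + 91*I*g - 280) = g^2 + g*(7 + 8*I) + 56*I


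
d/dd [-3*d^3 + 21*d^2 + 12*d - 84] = -9*d^2 + 42*d + 12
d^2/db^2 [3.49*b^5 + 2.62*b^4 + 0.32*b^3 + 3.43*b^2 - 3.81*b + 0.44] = 69.8*b^3 + 31.44*b^2 + 1.92*b + 6.86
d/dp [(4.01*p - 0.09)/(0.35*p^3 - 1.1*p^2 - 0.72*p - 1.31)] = (-2.807*p^3 + 4.5055*p^2 - 0.198*p - 5.3179)/(0.1225*p^6 - 0.77*p^5 + 0.706*p^4 + 0.667*p^3 + 3.4004*p^2 + 1.8864*p + 1.7161)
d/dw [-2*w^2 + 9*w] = 9 - 4*w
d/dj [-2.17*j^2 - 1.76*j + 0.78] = -4.34*j - 1.76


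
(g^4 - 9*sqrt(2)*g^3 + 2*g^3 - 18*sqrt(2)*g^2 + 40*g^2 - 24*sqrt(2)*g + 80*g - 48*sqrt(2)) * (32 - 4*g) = -4*g^5 + 24*g^4 + 36*sqrt(2)*g^4 - 216*sqrt(2)*g^3 - 96*g^3 - 480*sqrt(2)*g^2 + 960*g^2 - 576*sqrt(2)*g + 2560*g - 1536*sqrt(2)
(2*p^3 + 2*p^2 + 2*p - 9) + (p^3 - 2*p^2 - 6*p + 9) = 3*p^3 - 4*p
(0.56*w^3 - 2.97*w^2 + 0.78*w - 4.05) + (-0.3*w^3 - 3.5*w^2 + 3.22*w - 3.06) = 0.26*w^3 - 6.47*w^2 + 4.0*w - 7.11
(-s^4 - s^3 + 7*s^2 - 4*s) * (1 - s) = s^5 - 8*s^3 + 11*s^2 - 4*s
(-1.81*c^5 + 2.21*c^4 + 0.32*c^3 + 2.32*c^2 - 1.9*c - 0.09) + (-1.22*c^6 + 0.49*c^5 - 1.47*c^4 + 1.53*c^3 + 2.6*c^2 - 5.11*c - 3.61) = -1.22*c^6 - 1.32*c^5 + 0.74*c^4 + 1.85*c^3 + 4.92*c^2 - 7.01*c - 3.7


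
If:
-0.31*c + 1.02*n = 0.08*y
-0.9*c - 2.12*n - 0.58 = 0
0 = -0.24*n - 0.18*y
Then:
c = -0.39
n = -0.11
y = 0.14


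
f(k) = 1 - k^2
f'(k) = -2*k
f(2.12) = -3.49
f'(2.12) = -4.24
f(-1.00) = 0.00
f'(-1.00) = 2.00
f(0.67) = 0.55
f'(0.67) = -1.34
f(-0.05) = 1.00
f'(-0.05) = 0.10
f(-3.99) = -14.92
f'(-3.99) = 7.98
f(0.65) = 0.58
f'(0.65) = -1.30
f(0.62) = 0.62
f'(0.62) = -1.24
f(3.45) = -10.90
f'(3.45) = -6.90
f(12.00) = -143.00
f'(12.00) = -24.00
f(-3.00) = -8.00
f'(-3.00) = 6.00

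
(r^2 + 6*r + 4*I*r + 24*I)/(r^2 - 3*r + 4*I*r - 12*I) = (r + 6)/(r - 3)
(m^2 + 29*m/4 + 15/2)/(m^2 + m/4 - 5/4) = (m + 6)/(m - 1)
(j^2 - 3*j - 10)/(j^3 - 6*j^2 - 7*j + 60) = (j + 2)/(j^2 - j - 12)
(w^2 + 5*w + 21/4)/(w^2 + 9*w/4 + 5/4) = (4*w^2 + 20*w + 21)/(4*w^2 + 9*w + 5)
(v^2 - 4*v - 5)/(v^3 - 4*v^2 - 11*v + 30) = (v + 1)/(v^2 + v - 6)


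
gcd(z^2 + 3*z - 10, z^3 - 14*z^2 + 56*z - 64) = z - 2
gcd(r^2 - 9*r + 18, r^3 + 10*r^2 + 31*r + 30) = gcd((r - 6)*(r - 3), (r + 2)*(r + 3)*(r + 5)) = 1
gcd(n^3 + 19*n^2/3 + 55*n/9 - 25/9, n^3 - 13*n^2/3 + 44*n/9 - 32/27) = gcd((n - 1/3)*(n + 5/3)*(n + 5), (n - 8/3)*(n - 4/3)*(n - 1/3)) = n - 1/3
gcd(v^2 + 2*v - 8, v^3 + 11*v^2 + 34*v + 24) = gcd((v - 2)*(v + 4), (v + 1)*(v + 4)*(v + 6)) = v + 4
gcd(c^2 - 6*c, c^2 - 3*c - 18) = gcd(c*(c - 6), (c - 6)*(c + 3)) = c - 6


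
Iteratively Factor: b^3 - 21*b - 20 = (b + 4)*(b^2 - 4*b - 5) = (b - 5)*(b + 4)*(b + 1)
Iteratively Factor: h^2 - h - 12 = (h - 4)*(h + 3)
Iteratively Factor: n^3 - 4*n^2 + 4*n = (n)*(n^2 - 4*n + 4) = n*(n - 2)*(n - 2)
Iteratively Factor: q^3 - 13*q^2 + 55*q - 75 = (q - 5)*(q^2 - 8*q + 15) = (q - 5)^2*(q - 3)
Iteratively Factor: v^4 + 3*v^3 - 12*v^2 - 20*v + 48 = (v - 2)*(v^3 + 5*v^2 - 2*v - 24) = (v - 2)*(v + 4)*(v^2 + v - 6) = (v - 2)^2*(v + 4)*(v + 3)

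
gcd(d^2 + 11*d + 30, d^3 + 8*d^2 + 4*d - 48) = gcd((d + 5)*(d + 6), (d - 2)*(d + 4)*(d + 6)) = d + 6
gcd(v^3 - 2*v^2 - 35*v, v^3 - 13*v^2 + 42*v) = v^2 - 7*v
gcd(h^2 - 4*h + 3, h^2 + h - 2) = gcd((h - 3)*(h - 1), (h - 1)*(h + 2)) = h - 1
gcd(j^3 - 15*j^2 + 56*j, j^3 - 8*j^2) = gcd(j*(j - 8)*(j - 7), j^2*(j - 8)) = j^2 - 8*j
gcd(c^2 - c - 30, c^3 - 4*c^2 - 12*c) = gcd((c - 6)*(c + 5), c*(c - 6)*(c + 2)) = c - 6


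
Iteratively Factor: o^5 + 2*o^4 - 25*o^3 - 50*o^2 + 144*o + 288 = (o + 2)*(o^4 - 25*o^2 + 144) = (o - 3)*(o + 2)*(o^3 + 3*o^2 - 16*o - 48) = (o - 4)*(o - 3)*(o + 2)*(o^2 + 7*o + 12) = (o - 4)*(o - 3)*(o + 2)*(o + 3)*(o + 4)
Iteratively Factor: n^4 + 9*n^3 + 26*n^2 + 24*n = (n + 3)*(n^3 + 6*n^2 + 8*n) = (n + 2)*(n + 3)*(n^2 + 4*n) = (n + 2)*(n + 3)*(n + 4)*(n)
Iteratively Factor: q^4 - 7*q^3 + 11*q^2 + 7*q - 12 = (q - 3)*(q^3 - 4*q^2 - q + 4) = (q - 3)*(q - 1)*(q^2 - 3*q - 4) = (q - 4)*(q - 3)*(q - 1)*(q + 1)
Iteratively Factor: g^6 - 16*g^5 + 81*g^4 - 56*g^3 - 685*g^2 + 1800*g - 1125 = (g + 3)*(g^5 - 19*g^4 + 138*g^3 - 470*g^2 + 725*g - 375) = (g - 5)*(g + 3)*(g^4 - 14*g^3 + 68*g^2 - 130*g + 75) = (g - 5)^2*(g + 3)*(g^3 - 9*g^2 + 23*g - 15) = (g - 5)^2*(g - 1)*(g + 3)*(g^2 - 8*g + 15) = (g - 5)^3*(g - 1)*(g + 3)*(g - 3)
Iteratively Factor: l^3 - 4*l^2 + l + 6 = (l - 2)*(l^2 - 2*l - 3) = (l - 2)*(l + 1)*(l - 3)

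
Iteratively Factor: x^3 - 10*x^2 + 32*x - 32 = (x - 4)*(x^2 - 6*x + 8) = (x - 4)*(x - 2)*(x - 4)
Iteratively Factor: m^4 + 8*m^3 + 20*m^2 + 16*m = (m + 2)*(m^3 + 6*m^2 + 8*m) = (m + 2)*(m + 4)*(m^2 + 2*m) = m*(m + 2)*(m + 4)*(m + 2)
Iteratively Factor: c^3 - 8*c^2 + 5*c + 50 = (c - 5)*(c^2 - 3*c - 10) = (c - 5)^2*(c + 2)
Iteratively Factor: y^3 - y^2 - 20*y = (y + 4)*(y^2 - 5*y) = y*(y + 4)*(y - 5)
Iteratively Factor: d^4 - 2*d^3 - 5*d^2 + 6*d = (d)*(d^3 - 2*d^2 - 5*d + 6) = d*(d + 2)*(d^2 - 4*d + 3) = d*(d - 3)*(d + 2)*(d - 1)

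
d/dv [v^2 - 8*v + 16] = 2*v - 8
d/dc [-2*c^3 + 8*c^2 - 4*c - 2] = -6*c^2 + 16*c - 4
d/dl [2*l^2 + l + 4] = 4*l + 1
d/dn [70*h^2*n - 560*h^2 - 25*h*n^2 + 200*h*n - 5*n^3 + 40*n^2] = 70*h^2 - 50*h*n + 200*h - 15*n^2 + 80*n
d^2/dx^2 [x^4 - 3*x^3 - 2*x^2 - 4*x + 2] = 12*x^2 - 18*x - 4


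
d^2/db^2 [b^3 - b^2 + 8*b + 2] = 6*b - 2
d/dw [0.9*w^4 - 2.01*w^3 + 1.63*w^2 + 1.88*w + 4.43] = 3.6*w^3 - 6.03*w^2 + 3.26*w + 1.88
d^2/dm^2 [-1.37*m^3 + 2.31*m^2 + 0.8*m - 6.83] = 4.62 - 8.22*m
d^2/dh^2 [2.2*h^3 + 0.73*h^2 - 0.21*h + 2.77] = 13.2*h + 1.46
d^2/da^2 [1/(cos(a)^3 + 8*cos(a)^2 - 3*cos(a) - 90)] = (9*sin(a)^6 - 88*sin(a)^4*cos(a) - 265*sin(a)^4 + 3026*sin(a)^2 + 329*cos(a)/2 - 393*cos(3*a)/2 - 1312)/((cos(a) - 3)^3*(cos(a) + 5)^3*(cos(a) + 6)^3)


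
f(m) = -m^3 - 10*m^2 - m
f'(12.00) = -673.00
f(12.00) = -3180.00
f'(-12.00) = -193.00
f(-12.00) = 300.00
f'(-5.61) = 16.78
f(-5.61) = -132.55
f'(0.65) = -15.27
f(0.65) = -5.15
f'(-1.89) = 26.08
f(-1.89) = -27.08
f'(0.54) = -12.67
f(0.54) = -3.61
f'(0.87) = -20.67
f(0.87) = -9.10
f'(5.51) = -202.28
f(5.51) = -476.40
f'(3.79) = -119.89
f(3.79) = -201.87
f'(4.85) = -168.57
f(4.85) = -354.16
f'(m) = -3*m^2 - 20*m - 1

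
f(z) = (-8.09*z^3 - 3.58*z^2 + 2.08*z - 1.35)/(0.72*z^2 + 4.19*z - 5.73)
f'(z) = (-1.44*z - 4.19)*(-8.09*z^3 - 3.58*z^2 + 2.08*z - 1.35)/(0.72*z^2 + 4.19*z - 5.73)^2 + (-24.27*z^2 - 7.16*z + 2.08)/(0.72*z^2 + 4.19*z - 5.73)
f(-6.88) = -5141.29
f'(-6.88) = 63999.22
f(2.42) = -15.29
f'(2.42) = -4.64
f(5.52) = -37.11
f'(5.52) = -8.30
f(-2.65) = -10.07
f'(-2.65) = 12.36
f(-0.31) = 0.30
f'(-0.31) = -0.12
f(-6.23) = -463.67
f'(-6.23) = 800.38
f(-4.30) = -54.31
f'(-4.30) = 50.28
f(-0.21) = 0.28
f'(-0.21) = -0.21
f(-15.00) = 283.30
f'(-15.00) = -4.49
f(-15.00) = 283.30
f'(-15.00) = -4.49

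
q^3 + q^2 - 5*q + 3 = (q - 1)^2*(q + 3)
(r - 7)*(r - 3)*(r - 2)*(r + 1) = r^4 - 11*r^3 + 29*r^2 - r - 42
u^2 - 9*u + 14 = (u - 7)*(u - 2)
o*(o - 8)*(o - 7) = o^3 - 15*o^2 + 56*o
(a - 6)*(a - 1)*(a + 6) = a^3 - a^2 - 36*a + 36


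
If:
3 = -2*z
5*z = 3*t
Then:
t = -5/2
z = -3/2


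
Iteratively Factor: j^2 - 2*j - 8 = (j + 2)*(j - 4)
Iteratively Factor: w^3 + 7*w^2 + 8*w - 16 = (w - 1)*(w^2 + 8*w + 16) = (w - 1)*(w + 4)*(w + 4)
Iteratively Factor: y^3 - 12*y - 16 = (y + 2)*(y^2 - 2*y - 8) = (y + 2)^2*(y - 4)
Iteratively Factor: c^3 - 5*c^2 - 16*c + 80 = (c + 4)*(c^2 - 9*c + 20) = (c - 4)*(c + 4)*(c - 5)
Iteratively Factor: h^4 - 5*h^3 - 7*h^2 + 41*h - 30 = (h - 5)*(h^3 - 7*h + 6) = (h - 5)*(h - 2)*(h^2 + 2*h - 3) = (h - 5)*(h - 2)*(h + 3)*(h - 1)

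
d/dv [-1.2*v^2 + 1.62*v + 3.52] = 1.62 - 2.4*v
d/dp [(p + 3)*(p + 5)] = 2*p + 8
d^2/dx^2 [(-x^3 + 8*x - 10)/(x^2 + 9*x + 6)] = 2*(-67*x^3 - 192*x^2 - 522*x - 1182)/(x^6 + 27*x^5 + 261*x^4 + 1053*x^3 + 1566*x^2 + 972*x + 216)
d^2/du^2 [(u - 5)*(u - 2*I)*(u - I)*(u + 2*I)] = 12*u^2 + 6*u*(-5 - I) + 8 + 10*I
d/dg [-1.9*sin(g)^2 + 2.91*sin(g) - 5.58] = (2.91 - 3.8*sin(g))*cos(g)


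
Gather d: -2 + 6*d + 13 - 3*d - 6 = 3*d + 5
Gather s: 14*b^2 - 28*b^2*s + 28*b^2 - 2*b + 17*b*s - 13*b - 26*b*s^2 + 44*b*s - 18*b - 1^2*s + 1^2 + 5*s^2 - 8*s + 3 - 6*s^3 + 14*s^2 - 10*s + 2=42*b^2 - 33*b - 6*s^3 + s^2*(19 - 26*b) + s*(-28*b^2 + 61*b - 19) + 6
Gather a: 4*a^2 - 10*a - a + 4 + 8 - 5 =4*a^2 - 11*a + 7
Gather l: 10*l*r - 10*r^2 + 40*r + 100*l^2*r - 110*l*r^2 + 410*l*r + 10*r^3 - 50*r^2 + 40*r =100*l^2*r + l*(-110*r^2 + 420*r) + 10*r^3 - 60*r^2 + 80*r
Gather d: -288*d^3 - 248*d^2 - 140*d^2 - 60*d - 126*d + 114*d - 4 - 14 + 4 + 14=-288*d^3 - 388*d^2 - 72*d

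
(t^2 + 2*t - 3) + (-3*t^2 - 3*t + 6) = -2*t^2 - t + 3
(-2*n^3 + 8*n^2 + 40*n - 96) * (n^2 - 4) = -2*n^5 + 8*n^4 + 48*n^3 - 128*n^2 - 160*n + 384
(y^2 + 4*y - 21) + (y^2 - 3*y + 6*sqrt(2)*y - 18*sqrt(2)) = 2*y^2 + y + 6*sqrt(2)*y - 18*sqrt(2) - 21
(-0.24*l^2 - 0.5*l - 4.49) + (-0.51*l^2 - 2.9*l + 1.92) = -0.75*l^2 - 3.4*l - 2.57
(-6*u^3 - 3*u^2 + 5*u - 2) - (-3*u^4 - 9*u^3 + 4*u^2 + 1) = 3*u^4 + 3*u^3 - 7*u^2 + 5*u - 3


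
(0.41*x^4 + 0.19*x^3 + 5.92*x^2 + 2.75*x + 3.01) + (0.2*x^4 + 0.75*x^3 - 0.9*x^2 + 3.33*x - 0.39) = 0.61*x^4 + 0.94*x^3 + 5.02*x^2 + 6.08*x + 2.62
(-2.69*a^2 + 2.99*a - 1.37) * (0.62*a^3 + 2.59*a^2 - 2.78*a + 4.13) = -1.6678*a^5 - 5.1133*a^4 + 14.3729*a^3 - 22.9702*a^2 + 16.1573*a - 5.6581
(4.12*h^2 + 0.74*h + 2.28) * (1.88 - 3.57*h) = -14.7084*h^3 + 5.1038*h^2 - 6.7484*h + 4.2864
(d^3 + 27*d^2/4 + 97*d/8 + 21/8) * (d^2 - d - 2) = d^5 + 23*d^4/4 + 27*d^3/8 - 23*d^2 - 215*d/8 - 21/4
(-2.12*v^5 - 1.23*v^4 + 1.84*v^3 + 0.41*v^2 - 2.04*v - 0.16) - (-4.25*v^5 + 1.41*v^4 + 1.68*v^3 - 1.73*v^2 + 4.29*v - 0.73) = 2.13*v^5 - 2.64*v^4 + 0.16*v^3 + 2.14*v^2 - 6.33*v + 0.57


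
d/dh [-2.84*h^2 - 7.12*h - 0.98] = -5.68*h - 7.12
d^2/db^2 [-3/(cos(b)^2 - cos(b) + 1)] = 3*(-4*sin(b)^4 - sin(b)^2 - 19*cos(b)/4 + 3*cos(3*b)/4 + 5)/(sin(b)^2 + cos(b) - 2)^3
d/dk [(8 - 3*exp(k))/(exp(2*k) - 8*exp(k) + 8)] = (3*exp(2*k) - 16*exp(k) + 40)*exp(k)/(exp(4*k) - 16*exp(3*k) + 80*exp(2*k) - 128*exp(k) + 64)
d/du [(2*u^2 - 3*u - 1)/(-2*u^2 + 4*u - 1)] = (2*u^2 - 8*u + 7)/(4*u^4 - 16*u^3 + 20*u^2 - 8*u + 1)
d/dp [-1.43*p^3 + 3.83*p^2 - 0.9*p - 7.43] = -4.29*p^2 + 7.66*p - 0.9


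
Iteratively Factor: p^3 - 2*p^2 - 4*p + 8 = (p + 2)*(p^2 - 4*p + 4) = (p - 2)*(p + 2)*(p - 2)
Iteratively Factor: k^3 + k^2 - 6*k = (k + 3)*(k^2 - 2*k) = k*(k + 3)*(k - 2)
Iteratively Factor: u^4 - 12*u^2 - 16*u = (u + 2)*(u^3 - 2*u^2 - 8*u) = (u + 2)^2*(u^2 - 4*u) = (u - 4)*(u + 2)^2*(u)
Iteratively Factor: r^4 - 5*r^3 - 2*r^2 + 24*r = (r + 2)*(r^3 - 7*r^2 + 12*r) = (r - 4)*(r + 2)*(r^2 - 3*r) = (r - 4)*(r - 3)*(r + 2)*(r)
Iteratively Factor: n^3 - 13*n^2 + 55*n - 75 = (n - 3)*(n^2 - 10*n + 25) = (n - 5)*(n - 3)*(n - 5)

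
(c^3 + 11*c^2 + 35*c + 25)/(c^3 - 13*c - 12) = (c^2 + 10*c + 25)/(c^2 - c - 12)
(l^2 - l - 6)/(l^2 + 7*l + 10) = (l - 3)/(l + 5)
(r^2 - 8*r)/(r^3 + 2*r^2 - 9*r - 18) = r*(r - 8)/(r^3 + 2*r^2 - 9*r - 18)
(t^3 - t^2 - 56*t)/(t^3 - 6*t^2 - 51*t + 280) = t/(t - 5)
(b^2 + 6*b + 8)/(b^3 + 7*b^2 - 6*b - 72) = (b + 2)/(b^2 + 3*b - 18)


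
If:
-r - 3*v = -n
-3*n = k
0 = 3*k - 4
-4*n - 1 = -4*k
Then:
No Solution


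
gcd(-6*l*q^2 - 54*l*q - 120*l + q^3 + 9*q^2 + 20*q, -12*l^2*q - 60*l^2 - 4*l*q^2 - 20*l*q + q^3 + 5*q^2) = -6*l*q - 30*l + q^2 + 5*q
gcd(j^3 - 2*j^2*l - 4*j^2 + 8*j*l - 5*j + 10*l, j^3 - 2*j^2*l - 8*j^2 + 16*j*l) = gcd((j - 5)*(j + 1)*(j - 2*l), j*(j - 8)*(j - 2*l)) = j - 2*l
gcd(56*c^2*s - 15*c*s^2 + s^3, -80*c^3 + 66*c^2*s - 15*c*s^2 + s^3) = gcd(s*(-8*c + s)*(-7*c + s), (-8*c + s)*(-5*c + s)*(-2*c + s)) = -8*c + s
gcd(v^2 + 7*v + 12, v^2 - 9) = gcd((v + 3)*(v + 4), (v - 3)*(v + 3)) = v + 3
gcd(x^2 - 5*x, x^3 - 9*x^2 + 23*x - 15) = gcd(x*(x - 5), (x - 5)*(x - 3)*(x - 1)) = x - 5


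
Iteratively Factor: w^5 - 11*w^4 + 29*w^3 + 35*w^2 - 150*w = (w - 5)*(w^4 - 6*w^3 - w^2 + 30*w) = w*(w - 5)*(w^3 - 6*w^2 - w + 30) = w*(w - 5)*(w - 3)*(w^2 - 3*w - 10) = w*(w - 5)^2*(w - 3)*(w + 2)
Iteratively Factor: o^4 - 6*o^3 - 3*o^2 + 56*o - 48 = (o - 4)*(o^3 - 2*o^2 - 11*o + 12) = (o - 4)*(o + 3)*(o^2 - 5*o + 4) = (o - 4)^2*(o + 3)*(o - 1)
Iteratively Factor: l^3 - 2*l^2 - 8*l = (l + 2)*(l^2 - 4*l) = (l - 4)*(l + 2)*(l)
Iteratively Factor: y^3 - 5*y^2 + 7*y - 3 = (y - 1)*(y^2 - 4*y + 3) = (y - 1)^2*(y - 3)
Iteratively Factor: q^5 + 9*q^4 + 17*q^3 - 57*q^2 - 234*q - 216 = (q + 4)*(q^4 + 5*q^3 - 3*q^2 - 45*q - 54) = (q + 3)*(q + 4)*(q^3 + 2*q^2 - 9*q - 18) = (q + 3)^2*(q + 4)*(q^2 - q - 6) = (q - 3)*(q + 3)^2*(q + 4)*(q + 2)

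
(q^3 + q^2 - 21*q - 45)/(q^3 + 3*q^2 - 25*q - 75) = (q + 3)/(q + 5)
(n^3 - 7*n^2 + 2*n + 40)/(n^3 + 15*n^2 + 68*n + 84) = (n^2 - 9*n + 20)/(n^2 + 13*n + 42)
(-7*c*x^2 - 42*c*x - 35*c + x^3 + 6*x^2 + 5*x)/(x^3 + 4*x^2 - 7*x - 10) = (-7*c + x)/(x - 2)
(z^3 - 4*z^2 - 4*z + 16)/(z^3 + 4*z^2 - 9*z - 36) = (z^3 - 4*z^2 - 4*z + 16)/(z^3 + 4*z^2 - 9*z - 36)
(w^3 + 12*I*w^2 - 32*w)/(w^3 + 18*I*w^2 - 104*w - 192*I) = w/(w + 6*I)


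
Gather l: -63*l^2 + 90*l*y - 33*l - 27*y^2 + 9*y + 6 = -63*l^2 + l*(90*y - 33) - 27*y^2 + 9*y + 6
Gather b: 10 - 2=8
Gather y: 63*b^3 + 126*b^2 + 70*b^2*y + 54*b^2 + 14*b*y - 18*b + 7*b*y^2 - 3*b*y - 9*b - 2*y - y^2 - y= 63*b^3 + 180*b^2 - 27*b + y^2*(7*b - 1) + y*(70*b^2 + 11*b - 3)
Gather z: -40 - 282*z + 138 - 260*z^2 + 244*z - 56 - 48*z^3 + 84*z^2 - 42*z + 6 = -48*z^3 - 176*z^2 - 80*z + 48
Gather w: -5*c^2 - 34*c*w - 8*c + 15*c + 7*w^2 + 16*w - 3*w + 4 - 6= -5*c^2 + 7*c + 7*w^2 + w*(13 - 34*c) - 2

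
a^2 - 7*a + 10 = (a - 5)*(a - 2)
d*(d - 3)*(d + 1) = d^3 - 2*d^2 - 3*d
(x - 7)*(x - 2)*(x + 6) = x^3 - 3*x^2 - 40*x + 84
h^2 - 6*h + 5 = (h - 5)*(h - 1)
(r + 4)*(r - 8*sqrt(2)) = r^2 - 8*sqrt(2)*r + 4*r - 32*sqrt(2)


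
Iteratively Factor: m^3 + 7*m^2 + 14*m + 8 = (m + 2)*(m^2 + 5*m + 4) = (m + 1)*(m + 2)*(m + 4)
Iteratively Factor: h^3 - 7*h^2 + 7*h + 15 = (h - 5)*(h^2 - 2*h - 3) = (h - 5)*(h + 1)*(h - 3)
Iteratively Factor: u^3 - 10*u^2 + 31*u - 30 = (u - 2)*(u^2 - 8*u + 15) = (u - 5)*(u - 2)*(u - 3)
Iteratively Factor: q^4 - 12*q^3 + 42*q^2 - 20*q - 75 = (q - 5)*(q^3 - 7*q^2 + 7*q + 15) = (q - 5)*(q - 3)*(q^2 - 4*q - 5) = (q - 5)*(q - 3)*(q + 1)*(q - 5)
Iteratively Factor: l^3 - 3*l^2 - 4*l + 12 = (l + 2)*(l^2 - 5*l + 6) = (l - 3)*(l + 2)*(l - 2)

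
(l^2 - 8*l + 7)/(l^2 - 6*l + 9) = (l^2 - 8*l + 7)/(l^2 - 6*l + 9)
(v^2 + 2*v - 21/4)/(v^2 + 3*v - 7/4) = (2*v - 3)/(2*v - 1)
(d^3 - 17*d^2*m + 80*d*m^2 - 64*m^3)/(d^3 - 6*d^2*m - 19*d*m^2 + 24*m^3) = (d - 8*m)/(d + 3*m)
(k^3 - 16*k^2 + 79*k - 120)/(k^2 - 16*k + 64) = (k^2 - 8*k + 15)/(k - 8)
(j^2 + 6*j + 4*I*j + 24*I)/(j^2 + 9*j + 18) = (j + 4*I)/(j + 3)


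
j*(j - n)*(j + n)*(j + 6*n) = j^4 + 6*j^3*n - j^2*n^2 - 6*j*n^3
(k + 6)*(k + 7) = k^2 + 13*k + 42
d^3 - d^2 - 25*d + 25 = (d - 5)*(d - 1)*(d + 5)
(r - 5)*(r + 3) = r^2 - 2*r - 15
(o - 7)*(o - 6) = o^2 - 13*o + 42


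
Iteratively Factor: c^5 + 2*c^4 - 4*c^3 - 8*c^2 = (c - 2)*(c^4 + 4*c^3 + 4*c^2) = c*(c - 2)*(c^3 + 4*c^2 + 4*c) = c*(c - 2)*(c + 2)*(c^2 + 2*c) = c*(c - 2)*(c + 2)^2*(c)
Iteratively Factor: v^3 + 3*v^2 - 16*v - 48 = (v + 4)*(v^2 - v - 12) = (v + 3)*(v + 4)*(v - 4)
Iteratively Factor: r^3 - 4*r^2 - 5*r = (r)*(r^2 - 4*r - 5) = r*(r - 5)*(r + 1)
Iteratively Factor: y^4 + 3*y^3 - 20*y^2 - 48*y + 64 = (y + 4)*(y^3 - y^2 - 16*y + 16) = (y + 4)^2*(y^2 - 5*y + 4) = (y - 4)*(y + 4)^2*(y - 1)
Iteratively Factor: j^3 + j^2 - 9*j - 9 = (j - 3)*(j^2 + 4*j + 3) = (j - 3)*(j + 3)*(j + 1)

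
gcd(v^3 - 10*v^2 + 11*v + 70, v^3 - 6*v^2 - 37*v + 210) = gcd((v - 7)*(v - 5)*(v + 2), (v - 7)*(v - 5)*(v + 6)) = v^2 - 12*v + 35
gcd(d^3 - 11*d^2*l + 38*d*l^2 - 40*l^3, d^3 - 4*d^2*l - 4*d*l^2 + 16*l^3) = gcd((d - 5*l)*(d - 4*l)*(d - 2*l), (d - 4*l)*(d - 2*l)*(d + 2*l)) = d^2 - 6*d*l + 8*l^2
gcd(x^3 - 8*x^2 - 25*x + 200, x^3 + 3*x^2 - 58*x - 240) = x^2 - 3*x - 40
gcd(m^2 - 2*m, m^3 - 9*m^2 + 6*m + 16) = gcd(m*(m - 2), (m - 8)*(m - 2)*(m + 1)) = m - 2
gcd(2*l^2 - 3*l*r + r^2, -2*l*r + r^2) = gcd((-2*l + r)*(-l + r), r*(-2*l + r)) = -2*l + r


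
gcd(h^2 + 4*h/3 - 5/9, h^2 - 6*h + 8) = 1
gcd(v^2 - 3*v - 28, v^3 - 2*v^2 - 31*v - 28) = v^2 - 3*v - 28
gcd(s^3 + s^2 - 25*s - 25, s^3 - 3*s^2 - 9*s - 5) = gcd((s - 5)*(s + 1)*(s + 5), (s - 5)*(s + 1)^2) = s^2 - 4*s - 5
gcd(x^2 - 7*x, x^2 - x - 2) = 1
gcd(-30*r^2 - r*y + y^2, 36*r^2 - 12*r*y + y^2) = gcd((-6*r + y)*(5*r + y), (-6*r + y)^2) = -6*r + y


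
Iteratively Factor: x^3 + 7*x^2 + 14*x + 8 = (x + 4)*(x^2 + 3*x + 2) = (x + 2)*(x + 4)*(x + 1)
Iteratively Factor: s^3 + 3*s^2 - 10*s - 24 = (s + 2)*(s^2 + s - 12) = (s + 2)*(s + 4)*(s - 3)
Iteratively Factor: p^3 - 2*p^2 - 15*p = (p - 5)*(p^2 + 3*p) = (p - 5)*(p + 3)*(p)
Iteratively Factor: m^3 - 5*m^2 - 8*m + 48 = (m - 4)*(m^2 - m - 12) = (m - 4)*(m + 3)*(m - 4)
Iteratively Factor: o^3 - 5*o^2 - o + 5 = (o + 1)*(o^2 - 6*o + 5) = (o - 1)*(o + 1)*(o - 5)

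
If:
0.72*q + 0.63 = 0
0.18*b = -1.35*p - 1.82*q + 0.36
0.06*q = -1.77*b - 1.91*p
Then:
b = -1.79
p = 1.68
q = -0.88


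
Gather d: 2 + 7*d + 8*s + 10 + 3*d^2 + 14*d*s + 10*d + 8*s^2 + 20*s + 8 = 3*d^2 + d*(14*s + 17) + 8*s^2 + 28*s + 20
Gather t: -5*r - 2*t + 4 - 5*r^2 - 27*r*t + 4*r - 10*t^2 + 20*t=-5*r^2 - r - 10*t^2 + t*(18 - 27*r) + 4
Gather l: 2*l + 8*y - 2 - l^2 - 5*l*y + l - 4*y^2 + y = -l^2 + l*(3 - 5*y) - 4*y^2 + 9*y - 2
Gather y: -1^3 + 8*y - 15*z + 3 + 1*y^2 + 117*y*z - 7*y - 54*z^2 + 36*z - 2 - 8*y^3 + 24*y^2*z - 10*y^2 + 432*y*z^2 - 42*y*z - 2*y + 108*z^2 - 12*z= -8*y^3 + y^2*(24*z - 9) + y*(432*z^2 + 75*z - 1) + 54*z^2 + 9*z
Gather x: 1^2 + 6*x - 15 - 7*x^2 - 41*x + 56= -7*x^2 - 35*x + 42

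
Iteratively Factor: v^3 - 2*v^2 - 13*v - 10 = (v - 5)*(v^2 + 3*v + 2) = (v - 5)*(v + 1)*(v + 2)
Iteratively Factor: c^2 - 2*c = (c)*(c - 2)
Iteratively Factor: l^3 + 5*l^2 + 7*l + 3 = (l + 1)*(l^2 + 4*l + 3) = (l + 1)^2*(l + 3)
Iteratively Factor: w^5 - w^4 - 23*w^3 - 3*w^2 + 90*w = (w - 5)*(w^4 + 4*w^3 - 3*w^2 - 18*w) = w*(w - 5)*(w^3 + 4*w^2 - 3*w - 18) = w*(w - 5)*(w + 3)*(w^2 + w - 6) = w*(w - 5)*(w + 3)^2*(w - 2)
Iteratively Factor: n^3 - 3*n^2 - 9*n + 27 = (n - 3)*(n^2 - 9) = (n - 3)*(n + 3)*(n - 3)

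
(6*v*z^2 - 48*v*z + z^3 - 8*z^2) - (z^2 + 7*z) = 6*v*z^2 - 48*v*z + z^3 - 9*z^2 - 7*z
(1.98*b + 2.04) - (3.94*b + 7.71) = -1.96*b - 5.67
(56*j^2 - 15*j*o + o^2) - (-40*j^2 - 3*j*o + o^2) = 96*j^2 - 12*j*o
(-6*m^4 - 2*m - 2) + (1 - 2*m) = -6*m^4 - 4*m - 1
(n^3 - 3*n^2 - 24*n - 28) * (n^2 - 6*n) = n^5 - 9*n^4 - 6*n^3 + 116*n^2 + 168*n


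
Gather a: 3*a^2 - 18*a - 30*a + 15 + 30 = 3*a^2 - 48*a + 45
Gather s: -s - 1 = -s - 1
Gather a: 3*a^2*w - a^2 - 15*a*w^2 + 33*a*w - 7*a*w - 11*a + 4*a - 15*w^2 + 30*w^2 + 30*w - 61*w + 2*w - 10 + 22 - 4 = a^2*(3*w - 1) + a*(-15*w^2 + 26*w - 7) + 15*w^2 - 29*w + 8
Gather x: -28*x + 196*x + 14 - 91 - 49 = 168*x - 126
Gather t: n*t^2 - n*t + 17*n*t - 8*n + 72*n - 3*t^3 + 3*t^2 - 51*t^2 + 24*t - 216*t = 64*n - 3*t^3 + t^2*(n - 48) + t*(16*n - 192)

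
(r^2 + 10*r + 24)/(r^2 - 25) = (r^2 + 10*r + 24)/(r^2 - 25)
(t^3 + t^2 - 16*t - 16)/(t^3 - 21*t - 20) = (t - 4)/(t - 5)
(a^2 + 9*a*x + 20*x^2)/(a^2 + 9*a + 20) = (a^2 + 9*a*x + 20*x^2)/(a^2 + 9*a + 20)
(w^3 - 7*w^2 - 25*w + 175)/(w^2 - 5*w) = w - 2 - 35/w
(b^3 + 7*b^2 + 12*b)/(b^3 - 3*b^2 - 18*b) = (b + 4)/(b - 6)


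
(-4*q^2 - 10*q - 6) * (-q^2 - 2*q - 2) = 4*q^4 + 18*q^3 + 34*q^2 + 32*q + 12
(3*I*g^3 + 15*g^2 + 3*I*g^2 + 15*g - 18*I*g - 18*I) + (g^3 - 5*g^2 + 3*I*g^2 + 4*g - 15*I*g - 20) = g^3 + 3*I*g^3 + 10*g^2 + 6*I*g^2 + 19*g - 33*I*g - 20 - 18*I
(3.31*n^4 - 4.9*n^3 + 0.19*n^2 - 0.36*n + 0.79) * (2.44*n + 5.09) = 8.0764*n^5 + 4.8919*n^4 - 24.4774*n^3 + 0.0887*n^2 + 0.0952000000000002*n + 4.0211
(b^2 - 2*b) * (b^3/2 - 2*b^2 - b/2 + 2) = b^5/2 - 3*b^4 + 7*b^3/2 + 3*b^2 - 4*b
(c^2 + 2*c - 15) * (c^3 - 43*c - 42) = c^5 + 2*c^4 - 58*c^3 - 128*c^2 + 561*c + 630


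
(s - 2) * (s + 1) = s^2 - s - 2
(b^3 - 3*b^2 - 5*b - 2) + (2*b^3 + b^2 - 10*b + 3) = 3*b^3 - 2*b^2 - 15*b + 1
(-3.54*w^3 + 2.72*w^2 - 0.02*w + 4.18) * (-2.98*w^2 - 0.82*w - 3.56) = 10.5492*w^5 - 5.2028*w^4 + 10.4316*w^3 - 22.1232*w^2 - 3.3564*w - 14.8808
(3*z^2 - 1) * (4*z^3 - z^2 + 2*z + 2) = 12*z^5 - 3*z^4 + 2*z^3 + 7*z^2 - 2*z - 2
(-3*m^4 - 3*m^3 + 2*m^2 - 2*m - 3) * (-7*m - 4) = 21*m^5 + 33*m^4 - 2*m^3 + 6*m^2 + 29*m + 12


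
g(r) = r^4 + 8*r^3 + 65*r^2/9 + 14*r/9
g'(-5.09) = 22.34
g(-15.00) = 25226.67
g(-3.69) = -123.95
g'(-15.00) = -8315.11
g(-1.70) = -12.72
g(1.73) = 74.69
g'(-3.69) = 74.07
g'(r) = 4*r^3 + 24*r^2 + 130*r/9 + 14/9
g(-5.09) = -204.55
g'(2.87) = 335.26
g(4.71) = 1495.58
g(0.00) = 0.00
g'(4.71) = 1019.96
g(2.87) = 320.92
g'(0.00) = 1.56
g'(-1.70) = 26.71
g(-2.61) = -50.69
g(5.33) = 2231.89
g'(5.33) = 1366.04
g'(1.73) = 119.08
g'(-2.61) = 56.23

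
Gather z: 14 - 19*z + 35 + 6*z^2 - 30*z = 6*z^2 - 49*z + 49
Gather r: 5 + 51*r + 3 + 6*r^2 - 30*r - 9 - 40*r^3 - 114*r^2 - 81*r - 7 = -40*r^3 - 108*r^2 - 60*r - 8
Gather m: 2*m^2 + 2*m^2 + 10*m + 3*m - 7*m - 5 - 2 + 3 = 4*m^2 + 6*m - 4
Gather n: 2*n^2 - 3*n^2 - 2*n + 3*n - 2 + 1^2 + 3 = -n^2 + n + 2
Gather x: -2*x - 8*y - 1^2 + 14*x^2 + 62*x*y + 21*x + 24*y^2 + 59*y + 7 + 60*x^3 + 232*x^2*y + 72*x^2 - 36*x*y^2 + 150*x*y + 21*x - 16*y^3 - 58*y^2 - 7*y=60*x^3 + x^2*(232*y + 86) + x*(-36*y^2 + 212*y + 40) - 16*y^3 - 34*y^2 + 44*y + 6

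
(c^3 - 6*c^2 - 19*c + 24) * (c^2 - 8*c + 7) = c^5 - 14*c^4 + 36*c^3 + 134*c^2 - 325*c + 168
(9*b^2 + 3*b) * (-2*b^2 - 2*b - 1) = -18*b^4 - 24*b^3 - 15*b^2 - 3*b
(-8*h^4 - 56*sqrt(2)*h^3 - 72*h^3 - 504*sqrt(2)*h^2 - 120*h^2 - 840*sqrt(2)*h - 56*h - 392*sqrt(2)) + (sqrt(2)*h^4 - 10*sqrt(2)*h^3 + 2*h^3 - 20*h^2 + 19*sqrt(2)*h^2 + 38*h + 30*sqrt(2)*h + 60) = -8*h^4 + sqrt(2)*h^4 - 66*sqrt(2)*h^3 - 70*h^3 - 485*sqrt(2)*h^2 - 140*h^2 - 810*sqrt(2)*h - 18*h - 392*sqrt(2) + 60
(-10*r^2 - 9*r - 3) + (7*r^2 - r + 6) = -3*r^2 - 10*r + 3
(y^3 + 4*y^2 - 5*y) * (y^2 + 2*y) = y^5 + 6*y^4 + 3*y^3 - 10*y^2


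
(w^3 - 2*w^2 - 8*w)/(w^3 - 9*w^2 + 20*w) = (w + 2)/(w - 5)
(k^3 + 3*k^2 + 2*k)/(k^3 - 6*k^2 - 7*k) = (k + 2)/(k - 7)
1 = 1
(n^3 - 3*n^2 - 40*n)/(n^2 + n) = (n^2 - 3*n - 40)/(n + 1)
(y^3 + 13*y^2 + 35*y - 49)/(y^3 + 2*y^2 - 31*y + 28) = (y + 7)/(y - 4)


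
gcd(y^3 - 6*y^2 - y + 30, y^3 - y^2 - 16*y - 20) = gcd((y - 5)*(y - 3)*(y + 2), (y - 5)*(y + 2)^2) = y^2 - 3*y - 10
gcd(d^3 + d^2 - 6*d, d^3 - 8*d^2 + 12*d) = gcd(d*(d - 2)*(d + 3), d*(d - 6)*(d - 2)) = d^2 - 2*d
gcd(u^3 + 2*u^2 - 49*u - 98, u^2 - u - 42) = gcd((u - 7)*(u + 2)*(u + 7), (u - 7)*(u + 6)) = u - 7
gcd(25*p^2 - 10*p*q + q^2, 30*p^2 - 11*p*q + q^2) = 5*p - q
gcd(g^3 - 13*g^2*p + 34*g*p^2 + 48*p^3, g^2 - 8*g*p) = -g + 8*p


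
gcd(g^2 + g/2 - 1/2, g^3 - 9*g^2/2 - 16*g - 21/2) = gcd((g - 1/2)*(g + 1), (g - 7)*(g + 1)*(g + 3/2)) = g + 1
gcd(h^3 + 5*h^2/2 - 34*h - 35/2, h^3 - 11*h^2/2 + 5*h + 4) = h + 1/2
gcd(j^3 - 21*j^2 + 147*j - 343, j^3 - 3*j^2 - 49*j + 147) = j - 7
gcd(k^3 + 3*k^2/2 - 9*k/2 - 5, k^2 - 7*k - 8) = k + 1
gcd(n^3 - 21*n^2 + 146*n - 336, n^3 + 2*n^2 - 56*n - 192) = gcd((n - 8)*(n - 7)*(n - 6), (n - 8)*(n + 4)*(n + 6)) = n - 8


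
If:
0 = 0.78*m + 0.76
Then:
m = -0.97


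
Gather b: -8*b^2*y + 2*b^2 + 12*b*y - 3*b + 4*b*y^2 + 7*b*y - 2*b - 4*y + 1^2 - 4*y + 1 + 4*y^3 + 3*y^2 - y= b^2*(2 - 8*y) + b*(4*y^2 + 19*y - 5) + 4*y^3 + 3*y^2 - 9*y + 2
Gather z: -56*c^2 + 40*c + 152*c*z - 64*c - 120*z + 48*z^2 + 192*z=-56*c^2 - 24*c + 48*z^2 + z*(152*c + 72)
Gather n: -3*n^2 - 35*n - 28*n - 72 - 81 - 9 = -3*n^2 - 63*n - 162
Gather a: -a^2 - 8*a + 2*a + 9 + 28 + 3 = -a^2 - 6*a + 40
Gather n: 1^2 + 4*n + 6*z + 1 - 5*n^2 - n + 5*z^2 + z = -5*n^2 + 3*n + 5*z^2 + 7*z + 2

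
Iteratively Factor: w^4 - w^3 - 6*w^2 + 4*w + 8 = (w - 2)*(w^3 + w^2 - 4*w - 4) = (w - 2)*(w + 1)*(w^2 - 4) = (w - 2)*(w + 1)*(w + 2)*(w - 2)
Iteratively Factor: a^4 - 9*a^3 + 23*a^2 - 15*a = (a - 3)*(a^3 - 6*a^2 + 5*a) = (a - 3)*(a - 1)*(a^2 - 5*a) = (a - 5)*(a - 3)*(a - 1)*(a)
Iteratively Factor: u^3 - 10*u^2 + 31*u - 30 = (u - 3)*(u^2 - 7*u + 10) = (u - 5)*(u - 3)*(u - 2)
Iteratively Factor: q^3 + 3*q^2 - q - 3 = (q + 3)*(q^2 - 1) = (q + 1)*(q + 3)*(q - 1)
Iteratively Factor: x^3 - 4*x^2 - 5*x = (x)*(x^2 - 4*x - 5) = x*(x + 1)*(x - 5)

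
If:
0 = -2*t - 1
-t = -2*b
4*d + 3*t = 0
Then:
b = -1/4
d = 3/8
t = -1/2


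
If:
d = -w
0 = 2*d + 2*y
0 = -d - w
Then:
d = -y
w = y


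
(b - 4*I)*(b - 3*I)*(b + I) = b^3 - 6*I*b^2 - 5*b - 12*I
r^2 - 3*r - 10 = (r - 5)*(r + 2)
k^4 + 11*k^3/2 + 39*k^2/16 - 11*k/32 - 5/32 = (k - 1/4)*(k + 1/4)*(k + 1/2)*(k + 5)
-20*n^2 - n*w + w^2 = (-5*n + w)*(4*n + w)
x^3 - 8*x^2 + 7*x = x*(x - 7)*(x - 1)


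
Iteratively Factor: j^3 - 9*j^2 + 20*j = (j)*(j^2 - 9*j + 20) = j*(j - 5)*(j - 4)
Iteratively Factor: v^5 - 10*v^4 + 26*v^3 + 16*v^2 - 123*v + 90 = (v - 1)*(v^4 - 9*v^3 + 17*v^2 + 33*v - 90) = (v - 3)*(v - 1)*(v^3 - 6*v^2 - v + 30) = (v - 3)^2*(v - 1)*(v^2 - 3*v - 10) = (v - 3)^2*(v - 1)*(v + 2)*(v - 5)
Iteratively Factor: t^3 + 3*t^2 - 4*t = (t + 4)*(t^2 - t) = (t - 1)*(t + 4)*(t)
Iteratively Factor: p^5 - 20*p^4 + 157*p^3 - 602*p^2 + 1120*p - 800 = (p - 5)*(p^4 - 15*p^3 + 82*p^2 - 192*p + 160) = (p - 5)^2*(p^3 - 10*p^2 + 32*p - 32) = (p - 5)^2*(p - 2)*(p^2 - 8*p + 16) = (p - 5)^2*(p - 4)*(p - 2)*(p - 4)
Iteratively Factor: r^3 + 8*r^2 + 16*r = (r + 4)*(r^2 + 4*r) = (r + 4)^2*(r)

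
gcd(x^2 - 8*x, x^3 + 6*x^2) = x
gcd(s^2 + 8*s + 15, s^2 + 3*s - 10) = s + 5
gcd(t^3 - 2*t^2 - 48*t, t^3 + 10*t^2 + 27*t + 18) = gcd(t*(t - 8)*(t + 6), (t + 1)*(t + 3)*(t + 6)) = t + 6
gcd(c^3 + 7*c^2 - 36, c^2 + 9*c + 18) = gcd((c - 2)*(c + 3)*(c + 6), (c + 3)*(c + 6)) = c^2 + 9*c + 18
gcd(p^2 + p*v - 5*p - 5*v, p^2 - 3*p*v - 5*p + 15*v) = p - 5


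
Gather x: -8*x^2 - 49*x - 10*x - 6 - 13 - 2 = -8*x^2 - 59*x - 21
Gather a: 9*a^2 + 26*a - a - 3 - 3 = 9*a^2 + 25*a - 6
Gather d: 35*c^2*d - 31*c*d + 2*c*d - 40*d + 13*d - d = d*(35*c^2 - 29*c - 28)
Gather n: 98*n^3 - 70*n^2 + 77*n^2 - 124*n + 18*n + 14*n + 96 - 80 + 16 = 98*n^3 + 7*n^2 - 92*n + 32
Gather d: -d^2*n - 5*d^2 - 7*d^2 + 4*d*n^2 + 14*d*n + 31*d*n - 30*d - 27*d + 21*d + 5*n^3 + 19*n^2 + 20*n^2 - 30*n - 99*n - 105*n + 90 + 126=d^2*(-n - 12) + d*(4*n^2 + 45*n - 36) + 5*n^3 + 39*n^2 - 234*n + 216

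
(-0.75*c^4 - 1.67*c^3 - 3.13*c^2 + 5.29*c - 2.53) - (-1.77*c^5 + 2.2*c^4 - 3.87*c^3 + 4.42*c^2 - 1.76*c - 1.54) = 1.77*c^5 - 2.95*c^4 + 2.2*c^3 - 7.55*c^2 + 7.05*c - 0.99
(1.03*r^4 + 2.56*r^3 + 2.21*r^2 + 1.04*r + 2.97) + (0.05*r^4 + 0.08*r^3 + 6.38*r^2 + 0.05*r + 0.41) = 1.08*r^4 + 2.64*r^3 + 8.59*r^2 + 1.09*r + 3.38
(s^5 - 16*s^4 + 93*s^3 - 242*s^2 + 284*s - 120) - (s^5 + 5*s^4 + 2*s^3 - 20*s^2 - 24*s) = -21*s^4 + 91*s^3 - 222*s^2 + 308*s - 120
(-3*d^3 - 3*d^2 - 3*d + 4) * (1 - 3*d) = 9*d^4 + 6*d^3 + 6*d^2 - 15*d + 4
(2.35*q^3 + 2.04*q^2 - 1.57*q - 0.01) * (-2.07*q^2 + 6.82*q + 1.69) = -4.8645*q^5 + 11.8042*q^4 + 21.1342*q^3 - 7.2391*q^2 - 2.7215*q - 0.0169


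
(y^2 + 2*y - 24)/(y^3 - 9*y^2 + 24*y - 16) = (y + 6)/(y^2 - 5*y + 4)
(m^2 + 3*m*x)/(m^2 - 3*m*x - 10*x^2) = m*(-m - 3*x)/(-m^2 + 3*m*x + 10*x^2)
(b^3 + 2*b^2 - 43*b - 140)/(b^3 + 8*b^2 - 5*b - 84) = (b^2 - 2*b - 35)/(b^2 + 4*b - 21)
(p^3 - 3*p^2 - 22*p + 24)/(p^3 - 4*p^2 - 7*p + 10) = (p^2 - 2*p - 24)/(p^2 - 3*p - 10)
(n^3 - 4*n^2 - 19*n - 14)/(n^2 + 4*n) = (n^3 - 4*n^2 - 19*n - 14)/(n*(n + 4))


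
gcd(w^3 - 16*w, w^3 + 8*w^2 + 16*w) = w^2 + 4*w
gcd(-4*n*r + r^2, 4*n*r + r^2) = r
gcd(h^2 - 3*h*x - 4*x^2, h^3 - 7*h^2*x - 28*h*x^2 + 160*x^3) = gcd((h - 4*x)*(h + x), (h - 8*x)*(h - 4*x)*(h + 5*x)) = -h + 4*x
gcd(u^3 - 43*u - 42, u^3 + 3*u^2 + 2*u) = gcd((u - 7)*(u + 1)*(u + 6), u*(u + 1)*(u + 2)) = u + 1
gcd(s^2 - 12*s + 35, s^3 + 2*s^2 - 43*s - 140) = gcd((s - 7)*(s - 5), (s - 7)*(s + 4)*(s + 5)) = s - 7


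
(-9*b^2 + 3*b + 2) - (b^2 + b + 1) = -10*b^2 + 2*b + 1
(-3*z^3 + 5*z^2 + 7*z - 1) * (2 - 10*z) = 30*z^4 - 56*z^3 - 60*z^2 + 24*z - 2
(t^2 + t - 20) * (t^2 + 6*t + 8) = t^4 + 7*t^3 - 6*t^2 - 112*t - 160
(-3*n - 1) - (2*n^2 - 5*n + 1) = -2*n^2 + 2*n - 2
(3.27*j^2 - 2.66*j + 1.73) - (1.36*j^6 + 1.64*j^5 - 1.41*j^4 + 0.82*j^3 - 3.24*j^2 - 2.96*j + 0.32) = -1.36*j^6 - 1.64*j^5 + 1.41*j^4 - 0.82*j^3 + 6.51*j^2 + 0.3*j + 1.41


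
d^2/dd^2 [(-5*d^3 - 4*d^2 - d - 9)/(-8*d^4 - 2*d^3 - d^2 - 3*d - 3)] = 2*(320*d^9 + 768*d^8 + 456*d^7 + 5022*d^6 + 90*d^5 - 606*d^4 + 181*d^3 - 1044*d^2 + 45*d + 81)/(512*d^12 + 384*d^11 + 288*d^10 + 680*d^9 + 900*d^8 + 474*d^7 + 433*d^6 + 531*d^5 + 360*d^4 + 135*d^3 + 108*d^2 + 81*d + 27)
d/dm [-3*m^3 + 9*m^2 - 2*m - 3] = -9*m^2 + 18*m - 2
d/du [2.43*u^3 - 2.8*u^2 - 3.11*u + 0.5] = 7.29*u^2 - 5.6*u - 3.11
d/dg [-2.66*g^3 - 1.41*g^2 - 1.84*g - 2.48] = -7.98*g^2 - 2.82*g - 1.84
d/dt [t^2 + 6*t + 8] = 2*t + 6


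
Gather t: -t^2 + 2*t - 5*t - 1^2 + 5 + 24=-t^2 - 3*t + 28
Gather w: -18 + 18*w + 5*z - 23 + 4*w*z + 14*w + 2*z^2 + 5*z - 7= w*(4*z + 32) + 2*z^2 + 10*z - 48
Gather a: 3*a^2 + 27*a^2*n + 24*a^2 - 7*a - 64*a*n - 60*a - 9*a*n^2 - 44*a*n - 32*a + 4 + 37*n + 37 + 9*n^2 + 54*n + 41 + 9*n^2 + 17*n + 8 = a^2*(27*n + 27) + a*(-9*n^2 - 108*n - 99) + 18*n^2 + 108*n + 90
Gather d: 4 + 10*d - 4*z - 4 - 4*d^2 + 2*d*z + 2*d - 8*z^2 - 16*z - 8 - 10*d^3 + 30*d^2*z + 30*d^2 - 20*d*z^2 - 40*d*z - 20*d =-10*d^3 + d^2*(30*z + 26) + d*(-20*z^2 - 38*z - 8) - 8*z^2 - 20*z - 8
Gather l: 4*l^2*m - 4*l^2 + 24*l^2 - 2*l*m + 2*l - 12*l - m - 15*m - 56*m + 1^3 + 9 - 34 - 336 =l^2*(4*m + 20) + l*(-2*m - 10) - 72*m - 360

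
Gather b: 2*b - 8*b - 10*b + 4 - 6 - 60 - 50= -16*b - 112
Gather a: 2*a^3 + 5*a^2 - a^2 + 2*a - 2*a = 2*a^3 + 4*a^2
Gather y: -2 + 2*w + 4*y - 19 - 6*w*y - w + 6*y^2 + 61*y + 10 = w + 6*y^2 + y*(65 - 6*w) - 11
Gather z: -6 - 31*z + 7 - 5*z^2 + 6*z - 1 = -5*z^2 - 25*z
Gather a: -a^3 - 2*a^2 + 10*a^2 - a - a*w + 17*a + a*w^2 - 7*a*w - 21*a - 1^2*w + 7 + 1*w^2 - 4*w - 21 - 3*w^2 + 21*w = -a^3 + 8*a^2 + a*(w^2 - 8*w - 5) - 2*w^2 + 16*w - 14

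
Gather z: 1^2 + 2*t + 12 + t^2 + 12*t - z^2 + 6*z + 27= t^2 + 14*t - z^2 + 6*z + 40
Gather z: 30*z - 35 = 30*z - 35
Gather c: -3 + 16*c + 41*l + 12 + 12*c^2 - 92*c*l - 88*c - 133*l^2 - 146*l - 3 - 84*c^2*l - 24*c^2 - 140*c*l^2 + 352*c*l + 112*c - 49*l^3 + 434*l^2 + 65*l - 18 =c^2*(-84*l - 12) + c*(-140*l^2 + 260*l + 40) - 49*l^3 + 301*l^2 - 40*l - 12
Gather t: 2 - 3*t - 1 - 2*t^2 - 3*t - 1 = -2*t^2 - 6*t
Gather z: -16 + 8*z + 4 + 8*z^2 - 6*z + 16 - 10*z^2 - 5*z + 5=-2*z^2 - 3*z + 9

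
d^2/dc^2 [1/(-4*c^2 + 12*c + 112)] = (-c^2 + 3*c + (2*c - 3)^2 + 28)/(2*(-c^2 + 3*c + 28)^3)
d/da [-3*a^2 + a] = 1 - 6*a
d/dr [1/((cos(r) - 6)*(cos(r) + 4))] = 2*(cos(r) - 1)*sin(r)/((cos(r) - 6)^2*(cos(r) + 4)^2)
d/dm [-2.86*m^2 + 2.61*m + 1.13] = 2.61 - 5.72*m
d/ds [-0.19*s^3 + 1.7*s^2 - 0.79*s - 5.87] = -0.57*s^2 + 3.4*s - 0.79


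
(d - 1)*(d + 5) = d^2 + 4*d - 5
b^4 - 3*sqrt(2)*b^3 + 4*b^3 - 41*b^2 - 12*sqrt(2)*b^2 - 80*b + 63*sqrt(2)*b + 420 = (b - 3)*(b + 7)*(b - 5*sqrt(2))*(b + 2*sqrt(2))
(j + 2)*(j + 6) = j^2 + 8*j + 12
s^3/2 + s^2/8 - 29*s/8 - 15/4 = (s/2 + 1)*(s - 3)*(s + 5/4)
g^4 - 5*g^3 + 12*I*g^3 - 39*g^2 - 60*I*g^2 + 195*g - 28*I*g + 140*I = (g - 5)*(g + I)*(g + 4*I)*(g + 7*I)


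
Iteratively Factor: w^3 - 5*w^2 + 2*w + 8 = (w + 1)*(w^2 - 6*w + 8) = (w - 2)*(w + 1)*(w - 4)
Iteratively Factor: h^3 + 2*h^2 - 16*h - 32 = (h + 2)*(h^2 - 16) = (h - 4)*(h + 2)*(h + 4)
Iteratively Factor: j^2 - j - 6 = (j - 3)*(j + 2)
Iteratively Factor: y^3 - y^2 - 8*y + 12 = (y - 2)*(y^2 + y - 6) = (y - 2)^2*(y + 3)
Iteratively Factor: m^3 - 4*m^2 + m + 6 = (m - 2)*(m^2 - 2*m - 3) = (m - 3)*(m - 2)*(m + 1)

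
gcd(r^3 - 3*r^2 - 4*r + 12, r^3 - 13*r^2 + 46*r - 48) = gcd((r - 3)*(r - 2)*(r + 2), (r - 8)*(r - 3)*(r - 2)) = r^2 - 5*r + 6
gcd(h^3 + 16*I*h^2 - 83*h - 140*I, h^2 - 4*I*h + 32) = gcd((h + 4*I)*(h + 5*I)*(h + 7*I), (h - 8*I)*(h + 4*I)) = h + 4*I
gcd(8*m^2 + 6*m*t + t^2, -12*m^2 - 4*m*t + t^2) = 2*m + t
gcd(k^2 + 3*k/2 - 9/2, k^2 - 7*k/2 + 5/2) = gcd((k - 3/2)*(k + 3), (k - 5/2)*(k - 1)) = 1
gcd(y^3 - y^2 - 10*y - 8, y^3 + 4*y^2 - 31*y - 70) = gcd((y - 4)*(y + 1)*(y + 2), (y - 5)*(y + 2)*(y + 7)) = y + 2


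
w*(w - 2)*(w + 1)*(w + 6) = w^4 + 5*w^3 - 8*w^2 - 12*w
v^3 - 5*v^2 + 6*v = v*(v - 3)*(v - 2)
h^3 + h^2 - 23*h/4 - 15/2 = (h - 5/2)*(h + 3/2)*(h + 2)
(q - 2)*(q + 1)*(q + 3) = q^3 + 2*q^2 - 5*q - 6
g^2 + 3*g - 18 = (g - 3)*(g + 6)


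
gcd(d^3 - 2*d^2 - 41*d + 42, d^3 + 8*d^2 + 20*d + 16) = 1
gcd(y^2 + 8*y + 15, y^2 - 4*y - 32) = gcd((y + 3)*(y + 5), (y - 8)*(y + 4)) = 1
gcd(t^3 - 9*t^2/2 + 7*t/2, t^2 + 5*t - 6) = t - 1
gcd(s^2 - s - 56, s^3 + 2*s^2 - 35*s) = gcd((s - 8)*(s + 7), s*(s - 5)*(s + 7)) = s + 7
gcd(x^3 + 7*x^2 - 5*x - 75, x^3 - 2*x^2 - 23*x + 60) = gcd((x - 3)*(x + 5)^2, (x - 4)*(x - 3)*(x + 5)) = x^2 + 2*x - 15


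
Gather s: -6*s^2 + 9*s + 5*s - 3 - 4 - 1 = -6*s^2 + 14*s - 8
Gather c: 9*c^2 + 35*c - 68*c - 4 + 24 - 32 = 9*c^2 - 33*c - 12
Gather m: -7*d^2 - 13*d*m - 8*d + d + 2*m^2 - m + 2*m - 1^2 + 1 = -7*d^2 - 7*d + 2*m^2 + m*(1 - 13*d)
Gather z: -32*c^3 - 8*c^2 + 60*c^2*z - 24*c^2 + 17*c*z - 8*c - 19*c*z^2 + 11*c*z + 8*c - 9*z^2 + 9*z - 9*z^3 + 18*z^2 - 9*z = -32*c^3 - 32*c^2 - 9*z^3 + z^2*(9 - 19*c) + z*(60*c^2 + 28*c)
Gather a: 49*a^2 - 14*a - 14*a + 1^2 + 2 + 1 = 49*a^2 - 28*a + 4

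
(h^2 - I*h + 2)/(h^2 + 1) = (h - 2*I)/(h - I)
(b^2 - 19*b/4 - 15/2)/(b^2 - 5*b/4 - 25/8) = 2*(b - 6)/(2*b - 5)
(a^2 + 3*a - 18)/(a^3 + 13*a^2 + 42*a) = (a - 3)/(a*(a + 7))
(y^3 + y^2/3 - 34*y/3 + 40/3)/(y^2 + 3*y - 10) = (3*y^2 + 7*y - 20)/(3*(y + 5))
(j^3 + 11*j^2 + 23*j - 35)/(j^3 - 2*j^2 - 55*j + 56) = (j + 5)/(j - 8)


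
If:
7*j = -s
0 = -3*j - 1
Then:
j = -1/3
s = 7/3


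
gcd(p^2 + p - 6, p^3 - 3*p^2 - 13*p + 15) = p + 3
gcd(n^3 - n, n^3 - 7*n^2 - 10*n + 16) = n - 1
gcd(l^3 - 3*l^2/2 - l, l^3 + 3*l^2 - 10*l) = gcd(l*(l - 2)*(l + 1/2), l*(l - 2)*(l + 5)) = l^2 - 2*l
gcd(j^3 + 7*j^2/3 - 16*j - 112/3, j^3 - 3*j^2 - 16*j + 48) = j^2 - 16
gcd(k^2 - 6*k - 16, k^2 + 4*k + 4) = k + 2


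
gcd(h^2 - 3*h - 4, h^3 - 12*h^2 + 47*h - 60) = h - 4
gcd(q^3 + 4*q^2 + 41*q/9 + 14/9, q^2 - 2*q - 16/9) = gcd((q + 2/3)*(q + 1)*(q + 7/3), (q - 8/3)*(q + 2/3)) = q + 2/3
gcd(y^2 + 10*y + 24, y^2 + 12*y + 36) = y + 6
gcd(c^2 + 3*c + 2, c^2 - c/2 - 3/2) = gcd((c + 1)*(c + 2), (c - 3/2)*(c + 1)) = c + 1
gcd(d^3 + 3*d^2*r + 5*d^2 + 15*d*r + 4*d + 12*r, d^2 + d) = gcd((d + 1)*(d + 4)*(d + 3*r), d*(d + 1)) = d + 1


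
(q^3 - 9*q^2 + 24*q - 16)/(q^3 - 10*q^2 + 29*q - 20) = (q - 4)/(q - 5)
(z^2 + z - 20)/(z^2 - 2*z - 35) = (z - 4)/(z - 7)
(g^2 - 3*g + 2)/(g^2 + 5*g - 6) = (g - 2)/(g + 6)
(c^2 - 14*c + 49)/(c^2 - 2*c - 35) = (c - 7)/(c + 5)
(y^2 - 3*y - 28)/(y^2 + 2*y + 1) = (y^2 - 3*y - 28)/(y^2 + 2*y + 1)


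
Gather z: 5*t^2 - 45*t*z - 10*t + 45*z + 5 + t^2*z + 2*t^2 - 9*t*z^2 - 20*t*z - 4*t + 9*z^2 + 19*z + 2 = 7*t^2 - 14*t + z^2*(9 - 9*t) + z*(t^2 - 65*t + 64) + 7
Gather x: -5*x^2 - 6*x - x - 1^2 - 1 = -5*x^2 - 7*x - 2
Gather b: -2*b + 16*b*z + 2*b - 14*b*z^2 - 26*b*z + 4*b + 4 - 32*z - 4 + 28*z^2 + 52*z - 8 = b*(-14*z^2 - 10*z + 4) + 28*z^2 + 20*z - 8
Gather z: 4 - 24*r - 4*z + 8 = -24*r - 4*z + 12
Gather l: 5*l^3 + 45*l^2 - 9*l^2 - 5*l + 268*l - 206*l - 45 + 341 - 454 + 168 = 5*l^3 + 36*l^2 + 57*l + 10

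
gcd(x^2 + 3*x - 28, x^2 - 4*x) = x - 4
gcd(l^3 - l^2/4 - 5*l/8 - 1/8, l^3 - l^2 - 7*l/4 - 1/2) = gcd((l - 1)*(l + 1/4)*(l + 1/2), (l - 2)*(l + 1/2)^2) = l + 1/2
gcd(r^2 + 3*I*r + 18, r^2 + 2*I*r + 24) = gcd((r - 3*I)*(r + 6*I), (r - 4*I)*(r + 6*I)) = r + 6*I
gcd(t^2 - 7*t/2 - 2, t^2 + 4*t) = 1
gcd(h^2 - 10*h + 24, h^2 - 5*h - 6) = h - 6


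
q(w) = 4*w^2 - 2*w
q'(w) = 8*w - 2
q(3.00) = 30.00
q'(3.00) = 22.00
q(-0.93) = 5.32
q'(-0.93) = -9.44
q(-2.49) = 29.78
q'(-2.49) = -21.92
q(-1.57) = 13.00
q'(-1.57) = -14.56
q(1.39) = 4.95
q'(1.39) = 9.12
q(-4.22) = 79.67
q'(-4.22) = -35.76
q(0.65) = 0.39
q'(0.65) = 3.20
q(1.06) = 2.37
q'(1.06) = 6.48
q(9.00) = 306.00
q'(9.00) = 70.00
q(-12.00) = 600.00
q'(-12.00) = -98.00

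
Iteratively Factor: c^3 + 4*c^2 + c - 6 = (c + 2)*(c^2 + 2*c - 3) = (c - 1)*(c + 2)*(c + 3)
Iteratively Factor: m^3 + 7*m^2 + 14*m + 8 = (m + 1)*(m^2 + 6*m + 8) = (m + 1)*(m + 4)*(m + 2)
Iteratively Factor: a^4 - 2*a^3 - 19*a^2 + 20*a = (a - 5)*(a^3 + 3*a^2 - 4*a) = a*(a - 5)*(a^2 + 3*a - 4) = a*(a - 5)*(a - 1)*(a + 4)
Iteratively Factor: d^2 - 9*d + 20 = (d - 4)*(d - 5)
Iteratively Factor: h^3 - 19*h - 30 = (h - 5)*(h^2 + 5*h + 6) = (h - 5)*(h + 3)*(h + 2)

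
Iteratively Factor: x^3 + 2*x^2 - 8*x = (x - 2)*(x^2 + 4*x) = x*(x - 2)*(x + 4)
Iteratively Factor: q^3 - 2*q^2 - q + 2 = (q + 1)*(q^2 - 3*q + 2) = (q - 2)*(q + 1)*(q - 1)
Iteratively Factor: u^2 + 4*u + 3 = (u + 3)*(u + 1)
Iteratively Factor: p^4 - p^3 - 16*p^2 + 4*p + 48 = (p - 2)*(p^3 + p^2 - 14*p - 24) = (p - 4)*(p - 2)*(p^2 + 5*p + 6) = (p - 4)*(p - 2)*(p + 2)*(p + 3)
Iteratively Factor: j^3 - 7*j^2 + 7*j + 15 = (j - 3)*(j^2 - 4*j - 5) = (j - 3)*(j + 1)*(j - 5)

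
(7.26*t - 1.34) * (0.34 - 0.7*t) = -5.082*t^2 + 3.4064*t - 0.4556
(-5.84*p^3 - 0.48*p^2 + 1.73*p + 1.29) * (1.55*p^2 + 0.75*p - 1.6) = -9.052*p^5 - 5.124*p^4 + 11.6655*p^3 + 4.065*p^2 - 1.8005*p - 2.064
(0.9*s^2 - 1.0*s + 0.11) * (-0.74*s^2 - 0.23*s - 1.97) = -0.666*s^4 + 0.533*s^3 - 1.6244*s^2 + 1.9447*s - 0.2167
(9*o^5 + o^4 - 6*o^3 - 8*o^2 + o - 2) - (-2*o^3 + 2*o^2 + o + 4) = 9*o^5 + o^4 - 4*o^3 - 10*o^2 - 6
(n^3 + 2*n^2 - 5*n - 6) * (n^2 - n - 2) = n^5 + n^4 - 9*n^3 - 5*n^2 + 16*n + 12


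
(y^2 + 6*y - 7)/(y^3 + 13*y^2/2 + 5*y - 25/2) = 2*(y + 7)/(2*y^2 + 15*y + 25)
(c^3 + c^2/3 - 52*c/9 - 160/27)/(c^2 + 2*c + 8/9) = (9*c^2 - 9*c - 40)/(3*(3*c + 2))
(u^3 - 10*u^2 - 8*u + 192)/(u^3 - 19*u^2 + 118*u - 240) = (u + 4)/(u - 5)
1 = 1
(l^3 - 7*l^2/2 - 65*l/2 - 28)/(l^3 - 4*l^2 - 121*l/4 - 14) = 2*(l + 1)/(2*l + 1)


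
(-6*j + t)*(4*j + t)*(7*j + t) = -168*j^3 - 38*j^2*t + 5*j*t^2 + t^3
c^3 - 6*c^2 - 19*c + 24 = (c - 8)*(c - 1)*(c + 3)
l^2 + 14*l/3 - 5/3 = (l - 1/3)*(l + 5)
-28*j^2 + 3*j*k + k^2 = (-4*j + k)*(7*j + k)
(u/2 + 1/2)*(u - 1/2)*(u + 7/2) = u^3/2 + 2*u^2 + 5*u/8 - 7/8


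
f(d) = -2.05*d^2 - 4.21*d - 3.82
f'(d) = -4.1*d - 4.21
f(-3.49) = -14.10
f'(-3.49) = 10.10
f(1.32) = -12.95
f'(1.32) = -9.62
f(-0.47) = -2.29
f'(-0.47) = -2.28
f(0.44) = -6.07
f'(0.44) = -6.01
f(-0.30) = -2.74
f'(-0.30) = -2.98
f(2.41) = -25.87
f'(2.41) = -14.09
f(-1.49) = -2.10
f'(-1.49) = 1.90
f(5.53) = -89.79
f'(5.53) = -26.88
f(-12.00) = -248.50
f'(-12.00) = 44.99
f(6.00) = -102.88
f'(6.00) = -28.81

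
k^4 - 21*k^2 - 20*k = k*(k - 5)*(k + 1)*(k + 4)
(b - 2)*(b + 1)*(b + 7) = b^3 + 6*b^2 - 9*b - 14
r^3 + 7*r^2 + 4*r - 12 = (r - 1)*(r + 2)*(r + 6)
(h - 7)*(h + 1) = h^2 - 6*h - 7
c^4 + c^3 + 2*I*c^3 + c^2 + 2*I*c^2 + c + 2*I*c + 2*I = (c + 1)*(c - I)*(c + I)*(c + 2*I)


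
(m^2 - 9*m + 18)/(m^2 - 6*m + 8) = (m^2 - 9*m + 18)/(m^2 - 6*m + 8)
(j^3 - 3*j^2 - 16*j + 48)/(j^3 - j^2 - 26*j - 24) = (j^2 - 7*j + 12)/(j^2 - 5*j - 6)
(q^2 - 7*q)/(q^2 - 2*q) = (q - 7)/(q - 2)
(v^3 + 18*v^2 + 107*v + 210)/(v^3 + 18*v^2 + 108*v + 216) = (v^2 + 12*v + 35)/(v^2 + 12*v + 36)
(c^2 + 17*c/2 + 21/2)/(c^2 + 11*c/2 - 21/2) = (2*c + 3)/(2*c - 3)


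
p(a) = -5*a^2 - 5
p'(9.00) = -90.00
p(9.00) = -410.00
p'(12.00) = -120.00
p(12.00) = -725.00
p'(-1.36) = 13.60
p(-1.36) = -14.25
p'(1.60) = -16.00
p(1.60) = -17.80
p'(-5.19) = 51.90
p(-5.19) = -139.68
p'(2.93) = -29.30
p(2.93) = -47.92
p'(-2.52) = 25.20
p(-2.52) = -36.75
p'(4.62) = -46.20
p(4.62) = -111.72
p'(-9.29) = 92.90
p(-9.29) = -436.52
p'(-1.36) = 13.60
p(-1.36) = -14.25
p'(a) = -10*a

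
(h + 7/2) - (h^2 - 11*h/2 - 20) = -h^2 + 13*h/2 + 47/2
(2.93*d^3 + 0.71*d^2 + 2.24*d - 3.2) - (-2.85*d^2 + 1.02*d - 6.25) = 2.93*d^3 + 3.56*d^2 + 1.22*d + 3.05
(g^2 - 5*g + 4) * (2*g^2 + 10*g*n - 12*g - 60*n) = 2*g^4 + 10*g^3*n - 22*g^3 - 110*g^2*n + 68*g^2 + 340*g*n - 48*g - 240*n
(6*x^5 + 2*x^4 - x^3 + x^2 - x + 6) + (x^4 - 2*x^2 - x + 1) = 6*x^5 + 3*x^4 - x^3 - x^2 - 2*x + 7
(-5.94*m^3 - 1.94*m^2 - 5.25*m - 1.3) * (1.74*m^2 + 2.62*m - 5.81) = -10.3356*m^5 - 18.9384*m^4 + 20.2936*m^3 - 4.7456*m^2 + 27.0965*m + 7.553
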